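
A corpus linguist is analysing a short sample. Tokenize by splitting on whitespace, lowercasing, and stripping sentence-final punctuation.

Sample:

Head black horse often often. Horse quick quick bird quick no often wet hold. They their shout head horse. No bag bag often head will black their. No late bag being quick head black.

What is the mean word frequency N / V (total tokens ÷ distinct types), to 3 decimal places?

N = 34 tokens, V = 16 types.
Mean frequency = N / V = 34 / 16 = 2.125

2.125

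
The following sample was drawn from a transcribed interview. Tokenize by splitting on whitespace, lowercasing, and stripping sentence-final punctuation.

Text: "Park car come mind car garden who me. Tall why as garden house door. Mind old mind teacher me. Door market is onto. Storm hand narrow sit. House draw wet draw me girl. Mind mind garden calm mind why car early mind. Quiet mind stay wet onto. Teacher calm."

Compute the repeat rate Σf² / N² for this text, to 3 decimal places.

0.058

Frequencies: mind:8, car:3, garden:3, me:3, why:2, house:2, door:2, teacher:2, onto:2, draw:2, wet:2, calm:2, park:1, come:1, who:1, tall:1, as:1, old:1, market:1, is:1, … (8 more, each freq 1)
Σf² = 139; N² = 2401
Repeat rate = 139 / 2401 = 0.058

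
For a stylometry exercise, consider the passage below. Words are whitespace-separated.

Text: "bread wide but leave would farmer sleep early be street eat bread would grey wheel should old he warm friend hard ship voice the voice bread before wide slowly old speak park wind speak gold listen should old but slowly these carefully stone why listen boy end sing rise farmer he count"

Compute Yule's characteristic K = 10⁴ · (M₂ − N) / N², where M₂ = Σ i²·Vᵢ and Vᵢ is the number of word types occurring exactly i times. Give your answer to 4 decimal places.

118.3432

Frequencies: bread:3, old:3, wide:2, but:2, would:2, farmer:2, should:2, he:2, voice:2, slowly:2, speak:2, listen:2, leave:1, sleep:1, early:1, be:1, street:1, eat:1, grey:1, wheel:1, … (18 more, each freq 1)
N = 52. Frequency spectrum: V_1=26, V_2=10, V_3=2
M₂ = 1²·26 + 2²·10 + 3²·2 = 84
K = 10000 × (84 − 52) / 52² = 118.3432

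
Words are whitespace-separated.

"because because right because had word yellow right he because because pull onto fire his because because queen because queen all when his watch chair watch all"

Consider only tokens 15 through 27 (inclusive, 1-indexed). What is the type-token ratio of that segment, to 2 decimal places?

0.54

Segment tokens 15–27: his, because, because, queen, because, queen, all, when, his, watch, chair, watch, all
Segment N = 13, segment V = 7.
TTR = 7 / 13 = 0.54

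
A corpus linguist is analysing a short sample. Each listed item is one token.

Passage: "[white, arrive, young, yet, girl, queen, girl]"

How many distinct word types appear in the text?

6

Distinct types: {arrive, girl, queen, white, yet, young}
V = 6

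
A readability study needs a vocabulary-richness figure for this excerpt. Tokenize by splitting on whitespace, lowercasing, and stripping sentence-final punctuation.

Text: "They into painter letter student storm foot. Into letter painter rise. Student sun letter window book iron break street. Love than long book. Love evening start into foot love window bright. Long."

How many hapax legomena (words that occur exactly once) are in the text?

11

Frequencies: into:3, letter:3, love:3, painter:2, student:2, foot:2, window:2, book:2, long:2, they:1, storm:1, rise:1, sun:1, iron:1, break:1, street:1, than:1, evening:1, start:1, bright:1
Hapax (freq=1): break, bright, evening, iron, rise, start, storm, street, sun, than, they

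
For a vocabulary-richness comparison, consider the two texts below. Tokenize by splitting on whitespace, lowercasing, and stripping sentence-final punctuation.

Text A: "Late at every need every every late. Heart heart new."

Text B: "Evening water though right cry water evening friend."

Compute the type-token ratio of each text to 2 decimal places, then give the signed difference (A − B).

TTR(A) = 6/10 = 0.60
TTR(B) = 6/8 = 0.75
Difference = 0.60 − 0.75 = -0.15

-0.15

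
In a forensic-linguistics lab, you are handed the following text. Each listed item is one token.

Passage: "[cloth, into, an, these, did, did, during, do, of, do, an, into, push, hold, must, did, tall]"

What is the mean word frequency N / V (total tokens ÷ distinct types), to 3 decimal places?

N = 17 tokens, V = 12 types.
Mean frequency = N / V = 17 / 12 = 1.417

1.417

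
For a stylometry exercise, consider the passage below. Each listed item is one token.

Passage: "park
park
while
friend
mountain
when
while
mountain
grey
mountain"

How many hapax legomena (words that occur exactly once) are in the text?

3

Frequencies: mountain:3, park:2, while:2, friend:1, when:1, grey:1
Hapax (freq=1): friend, grey, when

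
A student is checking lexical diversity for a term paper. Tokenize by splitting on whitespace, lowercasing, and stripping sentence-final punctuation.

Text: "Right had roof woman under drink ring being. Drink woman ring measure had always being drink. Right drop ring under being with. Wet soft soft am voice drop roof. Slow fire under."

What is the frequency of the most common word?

Frequencies: under:3, drink:3, ring:3, being:3, right:2, had:2, roof:2, woman:2, drop:2, soft:2, measure:1, always:1, with:1, wet:1, am:1, voice:1, slow:1, fire:1
Most common: 'under' with frequency 3.

3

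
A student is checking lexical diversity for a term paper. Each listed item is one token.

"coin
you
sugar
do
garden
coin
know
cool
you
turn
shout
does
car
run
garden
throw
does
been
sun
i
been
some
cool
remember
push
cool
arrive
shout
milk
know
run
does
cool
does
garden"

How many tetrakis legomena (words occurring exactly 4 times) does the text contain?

2

Frequencies: cool:4, does:4, garden:3, coin:2, you:2, know:2, shout:2, run:2, been:2, sugar:1, do:1, turn:1, car:1, throw:1, sun:1, i:1, some:1, remember:1, push:1, arrive:1, … (1 more, each freq 1)
Words with frequency 4: cool, does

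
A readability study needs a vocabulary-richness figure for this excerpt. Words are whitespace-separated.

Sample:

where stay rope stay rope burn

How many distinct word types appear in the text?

4

Distinct types: {burn, rope, stay, where}
V = 4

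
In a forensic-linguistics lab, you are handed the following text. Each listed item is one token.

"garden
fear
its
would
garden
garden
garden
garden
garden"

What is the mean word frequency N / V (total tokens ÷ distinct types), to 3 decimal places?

2.250

N = 9 tokens, V = 4 types.
Mean frequency = N / V = 9 / 4 = 2.250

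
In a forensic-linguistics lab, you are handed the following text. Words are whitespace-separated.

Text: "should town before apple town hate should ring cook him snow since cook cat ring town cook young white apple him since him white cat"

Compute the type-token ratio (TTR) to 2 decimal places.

0.52

N = 25 tokens, V = 13 types.
TTR = V / N = 13 / 25 = 0.52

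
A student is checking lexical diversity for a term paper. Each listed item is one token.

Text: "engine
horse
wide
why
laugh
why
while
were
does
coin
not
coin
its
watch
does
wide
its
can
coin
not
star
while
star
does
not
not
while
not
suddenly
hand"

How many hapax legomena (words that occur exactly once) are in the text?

8

Frequencies: not:5, while:3, does:3, coin:3, wide:2, why:2, its:2, star:2, engine:1, horse:1, laugh:1, were:1, watch:1, can:1, suddenly:1, hand:1
Hapax (freq=1): can, engine, hand, horse, laugh, suddenly, watch, were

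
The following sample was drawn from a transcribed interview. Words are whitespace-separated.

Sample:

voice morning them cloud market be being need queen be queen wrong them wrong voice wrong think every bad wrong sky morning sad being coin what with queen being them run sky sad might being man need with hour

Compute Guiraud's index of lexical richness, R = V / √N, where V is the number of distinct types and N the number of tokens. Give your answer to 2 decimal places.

3.52

N = 39, V = 22.
√N = 6.244998
R = 22 / 6.244998 = 3.52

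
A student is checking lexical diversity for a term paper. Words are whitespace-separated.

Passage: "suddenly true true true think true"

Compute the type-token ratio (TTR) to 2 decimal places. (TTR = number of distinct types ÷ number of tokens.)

0.50

N = 6 tokens, V = 3 types.
TTR = V / N = 3 / 6 = 0.50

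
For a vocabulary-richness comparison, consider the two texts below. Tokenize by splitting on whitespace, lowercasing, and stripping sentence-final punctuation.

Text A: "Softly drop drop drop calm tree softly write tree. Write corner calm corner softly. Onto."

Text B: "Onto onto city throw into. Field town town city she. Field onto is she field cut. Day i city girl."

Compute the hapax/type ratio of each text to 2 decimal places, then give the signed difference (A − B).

-0.44

A: hapax=1, V=7, ratio=0.14
B: hapax=7, V=12, ratio=0.58
Difference = 0.14 − 0.58 = -0.44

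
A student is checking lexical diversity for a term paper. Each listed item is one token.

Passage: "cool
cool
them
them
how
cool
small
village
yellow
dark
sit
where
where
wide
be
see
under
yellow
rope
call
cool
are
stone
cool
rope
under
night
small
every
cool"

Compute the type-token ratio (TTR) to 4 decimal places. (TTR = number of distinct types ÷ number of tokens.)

N = 30 tokens, V = 19 types.
TTR = V / N = 19 / 30 = 0.6333

0.6333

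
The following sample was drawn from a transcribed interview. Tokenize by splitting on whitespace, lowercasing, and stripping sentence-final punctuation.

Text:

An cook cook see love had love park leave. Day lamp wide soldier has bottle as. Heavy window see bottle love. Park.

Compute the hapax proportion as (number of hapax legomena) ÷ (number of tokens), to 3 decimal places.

0.500

Frequencies: love:3, cook:2, see:2, park:2, bottle:2, an:1, had:1, leave:1, day:1, lamp:1, wide:1, soldier:1, has:1, as:1, heavy:1, window:1
Hapax count = 11; token count = 22.
Ratio = 11 / 22 = 0.500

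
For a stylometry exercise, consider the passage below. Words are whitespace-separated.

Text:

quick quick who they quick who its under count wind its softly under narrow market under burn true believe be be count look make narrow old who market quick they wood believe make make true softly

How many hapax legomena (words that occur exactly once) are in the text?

Frequencies: quick:4, who:3, under:3, make:3, they:2, its:2, count:2, softly:2, narrow:2, market:2, true:2, believe:2, be:2, wind:1, burn:1, look:1, old:1, wood:1
Hapax (freq=1): burn, look, old, wind, wood

5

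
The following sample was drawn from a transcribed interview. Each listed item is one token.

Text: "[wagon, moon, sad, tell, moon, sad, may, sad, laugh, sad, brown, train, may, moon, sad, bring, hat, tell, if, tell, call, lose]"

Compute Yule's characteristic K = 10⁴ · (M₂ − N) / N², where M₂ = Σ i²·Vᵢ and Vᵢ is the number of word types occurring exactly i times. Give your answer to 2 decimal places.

Frequencies: sad:5, moon:3, tell:3, may:2, wagon:1, laugh:1, brown:1, train:1, bring:1, hat:1, if:1, call:1, lose:1
N = 22. Frequency spectrum: V_1=9, V_2=1, V_3=2, V_5=1
M₂ = 1²·9 + 2²·1 + 3²·2 + 5²·1 = 56
K = 10000 × (56 − 22) / 22² = 702.48

702.48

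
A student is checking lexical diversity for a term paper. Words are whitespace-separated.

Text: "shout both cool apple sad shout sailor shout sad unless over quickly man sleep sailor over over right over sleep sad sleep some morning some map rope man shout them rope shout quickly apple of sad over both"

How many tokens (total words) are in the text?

38

Tokens: shout, both, cool, apple, sad, shout, sailor, shout, sad, unless, over, quickly, man, sleep, sailor, over, over, right, over, sleep, sad, sleep, some, morning, some, map, rope, man, shout, them, rope, shout, quickly, apple, of, sad, over, both
N = 38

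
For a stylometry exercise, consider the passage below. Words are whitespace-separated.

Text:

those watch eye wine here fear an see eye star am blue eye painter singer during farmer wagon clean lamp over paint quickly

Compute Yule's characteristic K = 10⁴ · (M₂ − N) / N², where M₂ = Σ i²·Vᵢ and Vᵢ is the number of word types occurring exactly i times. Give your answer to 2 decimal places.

Frequencies: eye:3, those:1, watch:1, wine:1, here:1, fear:1, an:1, see:1, star:1, am:1, blue:1, painter:1, singer:1, during:1, farmer:1, wagon:1, clean:1, lamp:1, over:1, paint:1, … (1 more, each freq 1)
N = 23. Frequency spectrum: V_1=20, V_3=1
M₂ = 1²·20 + 3²·1 = 29
K = 10000 × (29 − 23) / 23² = 113.42

113.42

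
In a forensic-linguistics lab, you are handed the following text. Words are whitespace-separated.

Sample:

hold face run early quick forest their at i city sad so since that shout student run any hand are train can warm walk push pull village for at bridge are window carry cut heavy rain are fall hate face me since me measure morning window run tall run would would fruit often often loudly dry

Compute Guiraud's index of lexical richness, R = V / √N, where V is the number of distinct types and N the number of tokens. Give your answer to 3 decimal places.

5.880

N = 56, V = 44.
√N = 7.483315
R = 44 / 7.483315 = 5.880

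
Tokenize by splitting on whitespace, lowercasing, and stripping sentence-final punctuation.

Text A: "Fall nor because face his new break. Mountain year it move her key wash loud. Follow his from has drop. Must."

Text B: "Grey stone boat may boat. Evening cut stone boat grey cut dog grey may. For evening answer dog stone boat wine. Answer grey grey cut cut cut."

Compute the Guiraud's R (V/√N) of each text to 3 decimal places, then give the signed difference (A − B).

A: V=20, N=21, R=4.364
B: V=10, N=27, R=1.925
Difference = 4.364 − 1.925 = 2.439

2.439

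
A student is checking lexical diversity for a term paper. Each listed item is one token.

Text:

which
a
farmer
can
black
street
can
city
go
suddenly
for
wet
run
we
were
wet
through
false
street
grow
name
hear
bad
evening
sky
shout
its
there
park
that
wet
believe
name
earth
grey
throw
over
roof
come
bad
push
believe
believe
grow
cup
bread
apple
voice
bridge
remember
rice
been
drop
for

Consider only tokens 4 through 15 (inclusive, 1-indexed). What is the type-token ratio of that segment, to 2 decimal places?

0.92

Segment tokens 4–15: can, black, street, can, city, go, suddenly, for, wet, run, we, were
Segment N = 12, segment V = 11.
TTR = 11 / 12 = 0.92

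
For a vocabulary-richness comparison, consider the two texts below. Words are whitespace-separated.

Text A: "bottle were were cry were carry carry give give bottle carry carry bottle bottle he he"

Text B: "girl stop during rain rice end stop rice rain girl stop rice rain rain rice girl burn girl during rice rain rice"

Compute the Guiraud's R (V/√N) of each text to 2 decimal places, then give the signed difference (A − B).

A: V=6, N=16, R=1.50
B: V=7, N=22, R=1.49
Difference = 1.50 − 1.49 = 0.01

0.01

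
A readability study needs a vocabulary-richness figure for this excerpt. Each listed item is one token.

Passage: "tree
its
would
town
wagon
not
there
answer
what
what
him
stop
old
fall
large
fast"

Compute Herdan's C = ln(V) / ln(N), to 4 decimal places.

N = 16, V = 15.
ln(V) = 2.708050, ln(N) = 2.772589
C = 2.708050 / 2.772589 = 0.9767

0.9767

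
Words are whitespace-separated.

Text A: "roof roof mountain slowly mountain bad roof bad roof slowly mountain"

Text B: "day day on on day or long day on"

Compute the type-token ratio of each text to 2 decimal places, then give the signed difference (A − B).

TTR(A) = 4/11 = 0.36
TTR(B) = 4/9 = 0.44
Difference = 0.36 − 0.44 = -0.08

-0.08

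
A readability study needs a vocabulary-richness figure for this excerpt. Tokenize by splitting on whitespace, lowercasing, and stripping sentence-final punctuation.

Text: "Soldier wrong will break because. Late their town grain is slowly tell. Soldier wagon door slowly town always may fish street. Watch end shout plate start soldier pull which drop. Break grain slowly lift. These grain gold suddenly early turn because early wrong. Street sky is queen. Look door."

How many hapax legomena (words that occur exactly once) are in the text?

Frequencies: soldier:3, grain:3, slowly:3, wrong:2, break:2, because:2, town:2, is:2, door:2, street:2, early:2, will:1, late:1, their:1, tell:1, wagon:1, always:1, may:1, fish:1, watch:1, … (15 more, each freq 1)
Hapax (freq=1): always, drop, end, fish, gold, late, lift, look, may, plate, pull, queen, shout, sky, start, suddenly, tell, their, these, turn, wagon, watch, which, will

24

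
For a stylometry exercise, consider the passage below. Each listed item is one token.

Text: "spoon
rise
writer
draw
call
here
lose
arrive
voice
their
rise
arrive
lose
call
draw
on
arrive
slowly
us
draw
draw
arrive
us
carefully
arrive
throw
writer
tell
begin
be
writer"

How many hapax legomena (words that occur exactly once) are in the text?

11

Frequencies: arrive:5, draw:4, writer:3, rise:2, call:2, lose:2, us:2, spoon:1, here:1, voice:1, their:1, on:1, slowly:1, carefully:1, throw:1, tell:1, begin:1, be:1
Hapax (freq=1): be, begin, carefully, here, on, slowly, spoon, tell, their, throw, voice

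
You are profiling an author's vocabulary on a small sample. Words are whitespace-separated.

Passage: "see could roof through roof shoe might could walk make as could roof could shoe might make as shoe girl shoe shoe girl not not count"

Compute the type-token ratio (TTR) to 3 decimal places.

0.462

N = 26 tokens, V = 12 types.
TTR = V / N = 12 / 26 = 0.462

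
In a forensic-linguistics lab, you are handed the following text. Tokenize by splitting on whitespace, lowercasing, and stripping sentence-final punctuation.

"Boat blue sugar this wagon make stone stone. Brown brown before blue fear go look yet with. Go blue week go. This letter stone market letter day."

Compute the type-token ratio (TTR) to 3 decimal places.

N = 27 tokens, V = 18 types.
TTR = V / N = 18 / 27 = 0.667

0.667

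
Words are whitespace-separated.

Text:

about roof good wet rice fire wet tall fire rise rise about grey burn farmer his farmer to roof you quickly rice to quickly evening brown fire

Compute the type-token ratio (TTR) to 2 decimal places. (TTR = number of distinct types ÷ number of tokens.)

N = 27 tokens, V = 17 types.
TTR = V / N = 17 / 27 = 0.63

0.63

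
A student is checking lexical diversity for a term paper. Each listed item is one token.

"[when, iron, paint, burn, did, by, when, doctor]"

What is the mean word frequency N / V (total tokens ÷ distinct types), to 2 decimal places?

N = 8 tokens, V = 7 types.
Mean frequency = N / V = 8 / 7 = 1.14

1.14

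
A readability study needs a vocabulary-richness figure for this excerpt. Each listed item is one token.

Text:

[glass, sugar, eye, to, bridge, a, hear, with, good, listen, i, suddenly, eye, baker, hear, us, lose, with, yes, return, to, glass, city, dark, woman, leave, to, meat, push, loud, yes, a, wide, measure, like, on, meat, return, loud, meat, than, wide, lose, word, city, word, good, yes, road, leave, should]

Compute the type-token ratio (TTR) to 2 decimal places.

0.63

N = 51 tokens, V = 32 types.
TTR = V / N = 32 / 51 = 0.63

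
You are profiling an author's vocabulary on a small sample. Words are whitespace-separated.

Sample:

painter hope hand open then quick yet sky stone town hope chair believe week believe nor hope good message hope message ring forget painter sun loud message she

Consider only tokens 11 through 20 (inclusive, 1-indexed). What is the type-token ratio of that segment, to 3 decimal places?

Segment tokens 11–20: hope, chair, believe, week, believe, nor, hope, good, message, hope
Segment N = 10, segment V = 7.
TTR = 7 / 10 = 0.700

0.700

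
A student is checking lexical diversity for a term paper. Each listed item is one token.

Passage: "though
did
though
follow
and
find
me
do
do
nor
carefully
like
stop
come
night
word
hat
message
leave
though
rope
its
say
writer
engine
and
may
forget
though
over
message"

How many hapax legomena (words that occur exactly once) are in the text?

Frequencies: though:4, and:2, do:2, message:2, did:1, follow:1, find:1, me:1, nor:1, carefully:1, like:1, stop:1, come:1, night:1, word:1, hat:1, leave:1, rope:1, its:1, say:1, … (5 more, each freq 1)
Hapax (freq=1): carefully, come, did, engine, find, follow, forget, hat, its, leave, like, may, me, night, nor, over, rope, say, stop, word, writer

21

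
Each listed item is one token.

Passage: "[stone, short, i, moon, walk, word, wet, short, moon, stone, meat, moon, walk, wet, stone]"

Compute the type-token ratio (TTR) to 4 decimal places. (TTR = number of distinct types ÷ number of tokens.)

N = 15 tokens, V = 8 types.
TTR = V / N = 8 / 15 = 0.5333

0.5333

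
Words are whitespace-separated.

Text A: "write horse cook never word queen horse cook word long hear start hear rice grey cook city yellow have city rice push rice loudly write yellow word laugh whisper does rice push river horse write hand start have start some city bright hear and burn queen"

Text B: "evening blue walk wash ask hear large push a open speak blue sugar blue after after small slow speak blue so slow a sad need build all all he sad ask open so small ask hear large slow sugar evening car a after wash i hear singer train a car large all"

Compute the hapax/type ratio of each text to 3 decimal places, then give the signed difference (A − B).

0.200

A: hapax=13, V=25, ratio=0.520
B: hapax=8, V=25, ratio=0.320
Difference = 0.520 − 0.320 = 0.200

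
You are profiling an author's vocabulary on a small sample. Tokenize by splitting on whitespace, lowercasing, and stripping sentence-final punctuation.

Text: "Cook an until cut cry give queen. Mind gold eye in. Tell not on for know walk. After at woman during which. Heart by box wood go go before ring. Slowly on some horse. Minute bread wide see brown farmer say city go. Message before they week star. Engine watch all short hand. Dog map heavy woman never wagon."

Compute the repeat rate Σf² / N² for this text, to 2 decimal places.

Frequencies: go:3, on:2, woman:2, before:2, cook:1, an:1, until:1, cut:1, cry:1, give:1, queen:1, mind:1, gold:1, eye:1, in:1, tell:1, not:1, for:1, know:1, walk:1, … (34 more, each freq 1)
Σf² = 71; N² = 3481
Repeat rate = 71 / 3481 = 0.02

0.02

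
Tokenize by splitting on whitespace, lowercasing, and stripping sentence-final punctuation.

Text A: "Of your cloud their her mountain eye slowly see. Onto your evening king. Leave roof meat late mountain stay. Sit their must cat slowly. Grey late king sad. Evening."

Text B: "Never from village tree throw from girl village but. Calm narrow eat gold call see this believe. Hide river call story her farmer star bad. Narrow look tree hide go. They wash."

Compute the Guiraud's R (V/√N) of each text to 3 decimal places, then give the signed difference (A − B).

-0.511

A: V=22, N=29, R=4.085
B: V=26, N=32, R=4.596
Difference = 4.085 − 4.596 = -0.511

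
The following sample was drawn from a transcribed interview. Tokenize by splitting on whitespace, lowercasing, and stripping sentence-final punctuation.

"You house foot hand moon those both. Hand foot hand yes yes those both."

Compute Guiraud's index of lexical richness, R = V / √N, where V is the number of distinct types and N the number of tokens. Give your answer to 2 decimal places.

N = 14, V = 8.
√N = 3.741657
R = 8 / 3.741657 = 2.14

2.14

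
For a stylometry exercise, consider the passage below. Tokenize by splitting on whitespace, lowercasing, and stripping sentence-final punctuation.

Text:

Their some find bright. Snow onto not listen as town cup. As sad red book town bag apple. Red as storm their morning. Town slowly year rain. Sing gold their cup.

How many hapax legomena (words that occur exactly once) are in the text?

18

Frequencies: their:3, as:3, town:3, cup:2, red:2, some:1, find:1, bright:1, snow:1, onto:1, not:1, listen:1, sad:1, book:1, bag:1, apple:1, storm:1, morning:1, slowly:1, year:1, … (3 more, each freq 1)
Hapax (freq=1): apple, bag, book, bright, find, gold, listen, morning, not, onto, rain, sad, sing, slowly, snow, some, storm, year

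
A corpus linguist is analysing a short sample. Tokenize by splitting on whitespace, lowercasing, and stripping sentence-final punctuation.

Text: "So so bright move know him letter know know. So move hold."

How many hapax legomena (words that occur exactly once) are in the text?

Frequencies: so:3, know:3, move:2, bright:1, him:1, letter:1, hold:1
Hapax (freq=1): bright, him, hold, letter

4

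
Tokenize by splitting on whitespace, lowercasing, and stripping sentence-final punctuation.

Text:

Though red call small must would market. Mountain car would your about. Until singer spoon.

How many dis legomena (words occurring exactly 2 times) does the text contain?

Frequencies: would:2, though:1, red:1, call:1, small:1, must:1, market:1, mountain:1, car:1, your:1, about:1, until:1, singer:1, spoon:1
Words with frequency 2: would

1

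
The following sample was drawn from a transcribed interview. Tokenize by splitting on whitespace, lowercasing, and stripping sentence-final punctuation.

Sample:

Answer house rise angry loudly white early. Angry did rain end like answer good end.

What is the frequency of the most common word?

Frequencies: answer:2, angry:2, end:2, house:1, rise:1, loudly:1, white:1, early:1, did:1, rain:1, like:1, good:1
Most common: 'answer' with frequency 2.

2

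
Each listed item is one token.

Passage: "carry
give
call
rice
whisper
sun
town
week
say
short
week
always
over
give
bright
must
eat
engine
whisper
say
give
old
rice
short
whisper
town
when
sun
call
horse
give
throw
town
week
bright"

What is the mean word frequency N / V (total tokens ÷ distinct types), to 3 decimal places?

N = 35 tokens, V = 20 types.
Mean frequency = N / V = 35 / 20 = 1.750

1.750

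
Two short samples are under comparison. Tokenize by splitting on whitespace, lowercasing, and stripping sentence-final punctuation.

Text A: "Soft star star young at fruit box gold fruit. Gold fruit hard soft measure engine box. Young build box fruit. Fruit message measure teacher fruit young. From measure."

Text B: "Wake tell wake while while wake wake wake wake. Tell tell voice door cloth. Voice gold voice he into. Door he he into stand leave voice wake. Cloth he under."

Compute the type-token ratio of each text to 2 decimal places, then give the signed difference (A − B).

TTR(A) = 14/28 = 0.50
TTR(B) = 12/30 = 0.40
Difference = 0.50 − 0.40 = 0.10

0.10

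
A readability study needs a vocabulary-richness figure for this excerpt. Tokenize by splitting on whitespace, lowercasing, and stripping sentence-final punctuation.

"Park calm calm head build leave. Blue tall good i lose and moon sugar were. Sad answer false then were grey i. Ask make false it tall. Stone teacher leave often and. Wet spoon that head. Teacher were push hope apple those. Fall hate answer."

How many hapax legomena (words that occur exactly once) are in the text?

Frequencies: were:3, calm:2, head:2, leave:2, tall:2, i:2, and:2, answer:2, false:2, teacher:2, park:1, build:1, blue:1, good:1, lose:1, moon:1, sugar:1, sad:1, then:1, grey:1, … (14 more, each freq 1)
Hapax (freq=1): apple, ask, blue, build, fall, good, grey, hate, hope, it, lose, make, moon, often, park, push, sad, spoon, stone, sugar, that, then, those, wet

24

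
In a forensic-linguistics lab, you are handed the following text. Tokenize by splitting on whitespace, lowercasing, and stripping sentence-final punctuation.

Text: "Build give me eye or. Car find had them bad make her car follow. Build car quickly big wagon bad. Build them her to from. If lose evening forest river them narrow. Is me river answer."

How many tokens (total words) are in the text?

36

Tokens: build, give, me, eye, or, car, find, had, them, bad, make, her, car, follow, build, car, quickly, big, wagon, bad, build, them, her, to, from, if, lose, evening, forest, river, them, narrow, is, me, river, answer
N = 36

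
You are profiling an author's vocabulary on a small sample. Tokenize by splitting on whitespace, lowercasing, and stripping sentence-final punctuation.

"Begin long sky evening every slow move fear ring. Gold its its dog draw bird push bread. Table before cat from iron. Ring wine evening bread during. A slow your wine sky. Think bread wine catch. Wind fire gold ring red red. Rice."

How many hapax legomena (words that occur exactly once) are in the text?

Frequencies: ring:3, bread:3, wine:3, sky:2, evening:2, slow:2, gold:2, its:2, red:2, begin:1, long:1, every:1, move:1, fear:1, dog:1, draw:1, bird:1, push:1, table:1, before:1, … (11 more, each freq 1)
Hapax (freq=1): a, before, begin, bird, cat, catch, dog, draw, during, every, fear, fire, from, iron, long, move, push, rice, table, think, wind, your

22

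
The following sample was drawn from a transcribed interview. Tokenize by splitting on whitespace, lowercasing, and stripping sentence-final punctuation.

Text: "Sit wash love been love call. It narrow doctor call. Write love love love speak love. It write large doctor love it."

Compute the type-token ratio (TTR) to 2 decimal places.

0.50

N = 22 tokens, V = 11 types.
TTR = V / N = 11 / 22 = 0.50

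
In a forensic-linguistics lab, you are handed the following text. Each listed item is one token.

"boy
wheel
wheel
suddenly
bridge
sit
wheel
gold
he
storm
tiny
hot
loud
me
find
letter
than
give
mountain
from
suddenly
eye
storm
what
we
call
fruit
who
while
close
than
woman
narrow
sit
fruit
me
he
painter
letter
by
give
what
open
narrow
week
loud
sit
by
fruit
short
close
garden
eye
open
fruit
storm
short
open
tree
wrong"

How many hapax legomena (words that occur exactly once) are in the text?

Frequencies: fruit:4, wheel:3, sit:3, storm:3, open:3, suddenly:2, he:2, loud:2, me:2, letter:2, than:2, give:2, eye:2, what:2, close:2, narrow:2, by:2, short:2, boy:1, bridge:1, … (16 more, each freq 1)
Hapax (freq=1): boy, bridge, call, find, from, garden, gold, hot, mountain, painter, tiny, tree, we, week, while, who, woman, wrong

18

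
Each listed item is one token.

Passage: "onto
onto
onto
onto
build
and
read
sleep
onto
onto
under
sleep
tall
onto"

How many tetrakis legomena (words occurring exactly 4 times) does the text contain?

Frequencies: onto:7, sleep:2, build:1, and:1, read:1, under:1, tall:1
Words with frequency 4: (none)

0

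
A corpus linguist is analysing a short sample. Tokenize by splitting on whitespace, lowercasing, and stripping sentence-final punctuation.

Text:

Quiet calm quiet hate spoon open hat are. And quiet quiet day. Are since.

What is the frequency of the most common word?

4

Frequencies: quiet:4, are:2, calm:1, hate:1, spoon:1, open:1, hat:1, and:1, day:1, since:1
Most common: 'quiet' with frequency 4.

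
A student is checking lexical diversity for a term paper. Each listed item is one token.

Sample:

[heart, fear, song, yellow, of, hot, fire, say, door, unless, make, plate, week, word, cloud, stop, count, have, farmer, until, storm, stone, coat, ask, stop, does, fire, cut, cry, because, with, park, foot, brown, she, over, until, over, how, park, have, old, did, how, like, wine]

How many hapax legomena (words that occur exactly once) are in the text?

Frequencies: fire:2, stop:2, have:2, until:2, park:2, over:2, how:2, heart:1, fear:1, song:1, yellow:1, of:1, hot:1, say:1, door:1, unless:1, make:1, plate:1, week:1, word:1, … (19 more, each freq 1)
Hapax (freq=1): ask, because, brown, cloud, coat, count, cry, cut, did, does, door, farmer, fear, foot, heart, hot, like, make, of, old, plate, say, she, song, stone, storm, unless, week, wine, with, word, yellow

32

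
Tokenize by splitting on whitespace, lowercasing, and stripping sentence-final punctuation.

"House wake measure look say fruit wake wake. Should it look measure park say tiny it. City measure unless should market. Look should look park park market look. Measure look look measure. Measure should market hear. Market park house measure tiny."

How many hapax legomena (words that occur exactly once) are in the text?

4

Frequencies: measure:7, look:7, should:4, park:4, market:4, wake:3, house:2, say:2, it:2, tiny:2, fruit:1, city:1, unless:1, hear:1
Hapax (freq=1): city, fruit, hear, unless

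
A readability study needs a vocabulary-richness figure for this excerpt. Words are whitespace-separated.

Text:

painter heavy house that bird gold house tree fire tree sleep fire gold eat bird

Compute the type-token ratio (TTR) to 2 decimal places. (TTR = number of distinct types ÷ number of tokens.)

0.67

N = 15 tokens, V = 10 types.
TTR = V / N = 10 / 15 = 0.67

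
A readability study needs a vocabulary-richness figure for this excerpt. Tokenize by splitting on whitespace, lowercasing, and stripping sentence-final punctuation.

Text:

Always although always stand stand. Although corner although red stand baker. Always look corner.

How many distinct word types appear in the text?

7

Distinct types: {although, always, baker, corner, look, red, stand}
V = 7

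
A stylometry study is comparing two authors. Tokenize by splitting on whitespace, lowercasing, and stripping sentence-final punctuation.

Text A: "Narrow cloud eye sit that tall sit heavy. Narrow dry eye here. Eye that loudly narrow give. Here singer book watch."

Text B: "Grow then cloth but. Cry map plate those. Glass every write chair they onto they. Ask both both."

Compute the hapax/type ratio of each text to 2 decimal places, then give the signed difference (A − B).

-0.24

A: hapax=9, V=14, ratio=0.64
B: hapax=14, V=16, ratio=0.88
Difference = 0.64 − 0.88 = -0.24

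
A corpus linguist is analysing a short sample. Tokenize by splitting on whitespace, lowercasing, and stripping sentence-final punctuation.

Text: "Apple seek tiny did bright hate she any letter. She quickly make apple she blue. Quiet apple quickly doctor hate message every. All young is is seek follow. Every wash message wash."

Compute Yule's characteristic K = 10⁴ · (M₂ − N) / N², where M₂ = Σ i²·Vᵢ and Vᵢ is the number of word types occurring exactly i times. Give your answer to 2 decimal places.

Frequencies: apple:3, she:3, seek:2, hate:2, quickly:2, message:2, every:2, is:2, wash:2, tiny:1, did:1, bright:1, any:1, letter:1, make:1, blue:1, quiet:1, doctor:1, all:1, young:1, … (1 more, each freq 1)
N = 32. Frequency spectrum: V_1=12, V_2=7, V_3=2
M₂ = 1²·12 + 2²·7 + 3²·2 = 58
K = 10000 × (58 − 32) / 32² = 253.91

253.91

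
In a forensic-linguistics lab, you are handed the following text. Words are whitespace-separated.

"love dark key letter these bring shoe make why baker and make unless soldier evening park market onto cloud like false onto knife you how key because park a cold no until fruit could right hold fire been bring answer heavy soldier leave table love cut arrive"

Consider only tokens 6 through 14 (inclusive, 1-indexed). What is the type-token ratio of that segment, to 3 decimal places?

0.889

Segment tokens 6–14: bring, shoe, make, why, baker, and, make, unless, soldier
Segment N = 9, segment V = 8.
TTR = 8 / 9 = 0.889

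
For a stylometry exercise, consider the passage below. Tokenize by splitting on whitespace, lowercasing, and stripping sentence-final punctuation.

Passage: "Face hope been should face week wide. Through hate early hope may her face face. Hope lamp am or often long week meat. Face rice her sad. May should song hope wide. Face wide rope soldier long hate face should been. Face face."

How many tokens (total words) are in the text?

43

Tokens: face, hope, been, should, face, week, wide, through, hate, early, hope, may, her, face, face, hope, lamp, am, or, often, long, week, meat, face, rice, her, sad, may, should, song, hope, wide, face, wide, rope, soldier, long, hate, face, should, been, face, face
N = 43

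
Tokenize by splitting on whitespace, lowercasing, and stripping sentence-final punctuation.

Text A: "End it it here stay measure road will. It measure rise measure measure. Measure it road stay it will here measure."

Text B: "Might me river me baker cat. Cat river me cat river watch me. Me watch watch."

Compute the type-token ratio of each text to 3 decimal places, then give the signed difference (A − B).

TTR(A) = 8/21 = 0.381
TTR(B) = 6/16 = 0.375
Difference = 0.381 − 0.375 = 0.006

0.006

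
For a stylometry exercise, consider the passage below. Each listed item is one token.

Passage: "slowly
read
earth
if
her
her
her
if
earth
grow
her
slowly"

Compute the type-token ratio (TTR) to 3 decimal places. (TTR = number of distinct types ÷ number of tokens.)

0.500

N = 12 tokens, V = 6 types.
TTR = V / N = 6 / 12 = 0.500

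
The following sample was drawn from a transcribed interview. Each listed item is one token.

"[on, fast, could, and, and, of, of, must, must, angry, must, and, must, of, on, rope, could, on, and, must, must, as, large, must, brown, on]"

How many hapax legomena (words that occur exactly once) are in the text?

Frequencies: must:7, on:4, and:4, of:3, could:2, fast:1, angry:1, rope:1, as:1, large:1, brown:1
Hapax (freq=1): angry, as, brown, fast, large, rope

6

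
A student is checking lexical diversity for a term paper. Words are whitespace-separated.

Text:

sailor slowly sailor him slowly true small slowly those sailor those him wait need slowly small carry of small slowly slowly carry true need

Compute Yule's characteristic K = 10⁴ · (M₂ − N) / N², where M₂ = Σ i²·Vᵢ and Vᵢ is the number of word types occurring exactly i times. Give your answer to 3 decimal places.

Frequencies: slowly:6, sailor:3, small:3, him:2, true:2, those:2, need:2, carry:2, wait:1, of:1
N = 24. Frequency spectrum: V_1=2, V_2=5, V_3=2, V_6=1
M₂ = 1²·2 + 2²·5 + 3²·2 + 6²·1 = 76
K = 10000 × (76 − 24) / 24² = 902.778

902.778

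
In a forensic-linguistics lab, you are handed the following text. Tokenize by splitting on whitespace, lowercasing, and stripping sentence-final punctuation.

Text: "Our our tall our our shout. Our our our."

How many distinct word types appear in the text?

Distinct types: {our, shout, tall}
V = 3

3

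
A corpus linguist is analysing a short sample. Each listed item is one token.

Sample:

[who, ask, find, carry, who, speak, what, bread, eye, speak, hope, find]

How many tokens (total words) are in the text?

12

Tokens: who, ask, find, carry, who, speak, what, bread, eye, speak, hope, find
N = 12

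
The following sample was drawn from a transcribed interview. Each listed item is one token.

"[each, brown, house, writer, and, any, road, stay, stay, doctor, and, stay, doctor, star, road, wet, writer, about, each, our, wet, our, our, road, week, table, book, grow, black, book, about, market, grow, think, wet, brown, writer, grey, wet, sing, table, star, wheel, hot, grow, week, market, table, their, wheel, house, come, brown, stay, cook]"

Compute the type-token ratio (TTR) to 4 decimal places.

N = 55 tokens, V = 27 types.
TTR = V / N = 27 / 55 = 0.4909

0.4909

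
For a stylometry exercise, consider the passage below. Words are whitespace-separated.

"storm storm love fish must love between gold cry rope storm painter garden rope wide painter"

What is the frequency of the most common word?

3

Frequencies: storm:3, love:2, rope:2, painter:2, fish:1, must:1, between:1, gold:1, cry:1, garden:1, wide:1
Most common: 'storm' with frequency 3.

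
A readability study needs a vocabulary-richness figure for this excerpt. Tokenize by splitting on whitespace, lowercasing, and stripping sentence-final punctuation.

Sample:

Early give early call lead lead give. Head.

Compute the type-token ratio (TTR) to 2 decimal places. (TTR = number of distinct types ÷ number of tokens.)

N = 8 tokens, V = 5 types.
TTR = V / N = 5 / 8 = 0.63

0.63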